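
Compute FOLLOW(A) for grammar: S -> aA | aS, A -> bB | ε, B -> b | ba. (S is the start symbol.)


$ ∈ FOLLOW(S). For each A -> αBβ: add FIRST(β)\{ε} to FOLLOW(B); if β nullable, add FOLLOW(A).
FOLLOW(A) = {$}


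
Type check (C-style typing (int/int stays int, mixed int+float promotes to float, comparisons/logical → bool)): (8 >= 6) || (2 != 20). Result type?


Operand types: bool || bool
Rule: logical operators take bool operands and yield bool
Result type: bool


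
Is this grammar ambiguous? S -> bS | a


right-linear, alternatives start with distinct terminals 'b' vs 'a': unique leftmost derivation
Unambiguous


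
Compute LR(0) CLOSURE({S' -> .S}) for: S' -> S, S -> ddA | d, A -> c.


Start: S' -> .S
For each item with dot before a nonterminal B, add B -> .γ for every B-production
Closure: [S' -> .S, S -> .ddA, S -> .d]


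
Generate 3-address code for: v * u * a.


Break into single-operator statements:
t1 = v * u
t2 = t1 * a


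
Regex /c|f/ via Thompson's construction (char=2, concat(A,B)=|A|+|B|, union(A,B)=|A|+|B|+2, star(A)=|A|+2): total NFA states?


Syntax tree has 2 char leaf(s), 1 union(s), 0 star(s)
chars contribute 2×2 = 4; each union adds +2; each star adds +2
Total: 4 + 2 + 0 = 6 states


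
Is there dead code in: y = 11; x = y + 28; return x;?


y is read by x's definition; x is returned
No dead code


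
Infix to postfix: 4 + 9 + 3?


Left to right (same or higher precedence on left)
Postfix: 4 9 + 3 +


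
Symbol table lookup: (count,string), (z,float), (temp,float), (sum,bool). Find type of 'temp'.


Lookup 'temp' → type float


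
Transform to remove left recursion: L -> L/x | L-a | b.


Left-recursive alternatives: L/x, L-a; non-recursive: b
Introduce L': L -> bL', L' -> /xL' | -aL' | ε


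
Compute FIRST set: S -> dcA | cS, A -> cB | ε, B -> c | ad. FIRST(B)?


Per alternative of B: FIRST(c) = {c}; FIRST(ad) = {a}
FIRST(B) = {a, c}


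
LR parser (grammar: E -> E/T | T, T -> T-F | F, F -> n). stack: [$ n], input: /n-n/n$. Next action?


'n' on top is the handle for F -> n
Action: reduce (F -> n)


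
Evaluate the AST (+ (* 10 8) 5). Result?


Evaluate inner: (* 10 8) = 80
Evaluate root: (+ 80 5) = 85
Result: 85


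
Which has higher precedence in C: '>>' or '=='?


'>>' is shift (level 8); '==' is equality (level 6)
Higher level binds tighter
'>>' has higher precedence than '=='


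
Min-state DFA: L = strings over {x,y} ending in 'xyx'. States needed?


Track the longest suffix of input matching a prefix of 'xyx': 4 classes (prefixes of length 0..3)
Minimal DFA: 4 states


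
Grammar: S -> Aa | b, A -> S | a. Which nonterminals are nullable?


A nonterminal is nullable iff some alternative derives ε (directly, or every symbol in it is nullable)
Nullable: {}


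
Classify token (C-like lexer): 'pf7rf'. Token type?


Pattern: letter/underscore followed by alphanumerics, not a keyword
Type: IDENTIFIER


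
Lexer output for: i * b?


Scan left to right, longest-match per lexeme
Tokens: ID(i), OP(*), ID(b)


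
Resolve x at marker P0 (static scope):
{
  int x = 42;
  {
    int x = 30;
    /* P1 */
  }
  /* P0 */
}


x declared in the same block as P0
x = 42


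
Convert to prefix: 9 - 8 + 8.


left-to-right (same/higher precedence on left): tree is (+ (- 9 8) 8)
Prefix: + - 9 8 8


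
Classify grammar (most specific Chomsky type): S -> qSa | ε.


Single nonterminal LHS, but q^n a^n is not regular
Classification: Type 2 (Context-Free)


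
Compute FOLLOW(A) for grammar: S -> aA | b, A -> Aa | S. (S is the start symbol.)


$ ∈ FOLLOW(S). For each A -> αBβ: add FIRST(β)\{ε} to FOLLOW(B); if β nullable, add FOLLOW(A).
FOLLOW(A) = {$, a}


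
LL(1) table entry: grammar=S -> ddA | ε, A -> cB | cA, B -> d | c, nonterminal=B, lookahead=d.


For [B, d]: 'd' ∈ FIRST(d)
Entry: B -> d


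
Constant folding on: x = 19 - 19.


19 - 19 = 0 at compile time
Optimized: x = 0


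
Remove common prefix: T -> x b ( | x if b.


Common prefix: 'x'
Factored: T -> x T', T' -> b ( | if b


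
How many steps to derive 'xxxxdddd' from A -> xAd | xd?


Derivation: A => xAd => xxAdd => xxxAddd => xxxxdddd
Steps: 4


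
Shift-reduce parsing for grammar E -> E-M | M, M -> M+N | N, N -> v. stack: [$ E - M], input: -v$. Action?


handle 'E-M' on top; lookahead ∈ FOLLOW(E) = {-, $}
Action: reduce (E -> E-M)


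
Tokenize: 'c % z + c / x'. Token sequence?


Scan left to right, longest-match per lexeme
Tokens: ID(c), OP(%), ID(z), OP(+), ID(c), OP(/), ID(x)


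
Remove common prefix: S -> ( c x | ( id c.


Common prefix: '('
Factored: S -> ( S', S' -> c x | id c


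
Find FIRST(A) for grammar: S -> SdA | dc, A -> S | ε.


Per alternative of A: FIRST(S) = {d}; FIRST(ε) = {ε}
FIRST(A) = {d, ε}


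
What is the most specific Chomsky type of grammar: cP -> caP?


LHS has context (more than one symbol) and |LHS| ≤ |RHS|
Classification: Type 1 (Context-Sensitive)


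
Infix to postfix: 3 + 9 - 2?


Left to right (same or higher precedence on left)
Postfix: 3 9 + 2 -


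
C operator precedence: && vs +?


'+' is additive (level 9); '&&' is logical AND (level 2)
Higher level binds tighter
'+' has higher precedence than '&&'


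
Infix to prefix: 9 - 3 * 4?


'*' binds tighter: tree is (- 9 (* 3 4))
Prefix: - 9 * 3 4


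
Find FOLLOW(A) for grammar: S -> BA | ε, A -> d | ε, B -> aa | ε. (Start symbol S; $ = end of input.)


$ ∈ FOLLOW(S). For each A -> αBβ: add FIRST(β)\{ε} to FOLLOW(B); if β nullable, add FOLLOW(A).
FOLLOW(A) = {$}


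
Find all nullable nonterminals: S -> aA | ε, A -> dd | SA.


A nonterminal is nullable iff some alternative derives ε (directly, or every symbol in it is nullable)
Nullable: {S}


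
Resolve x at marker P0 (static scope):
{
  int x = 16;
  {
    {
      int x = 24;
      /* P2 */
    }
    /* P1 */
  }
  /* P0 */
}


x declared in the same block as P0
x = 16


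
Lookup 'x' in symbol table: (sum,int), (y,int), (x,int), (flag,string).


Lookup 'x' → type int


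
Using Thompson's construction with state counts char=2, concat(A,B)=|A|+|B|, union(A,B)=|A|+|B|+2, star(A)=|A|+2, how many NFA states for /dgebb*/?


Syntax tree has 5 char leaf(s), 0 union(s), 1 star(s)
chars contribute 5×2 = 10; each union adds +2; each star adds +2
Total: 10 + 0 + 2 = 12 states


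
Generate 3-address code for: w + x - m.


Break into single-operator statements:
t1 = w + x
t2 = t1 - m


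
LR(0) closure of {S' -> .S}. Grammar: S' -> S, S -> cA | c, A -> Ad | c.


Start: S' -> .S
For each item with dot before a nonterminal B, add B -> .γ for every B-production
Closure: [S' -> .S, S -> .cA, S -> .c]


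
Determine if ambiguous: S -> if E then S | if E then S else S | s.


dangling else: 'if E then if E then s else s' parses two ways
Ambiguous


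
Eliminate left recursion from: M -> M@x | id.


Left-recursive alternatives: M@x; non-recursive: id
Introduce M': M -> idM', M' -> @xM' | ε


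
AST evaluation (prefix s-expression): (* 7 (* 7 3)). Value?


Evaluate inner: (* 7 3) = 21
Evaluate root: (* 7 21) = 147
Result: 147


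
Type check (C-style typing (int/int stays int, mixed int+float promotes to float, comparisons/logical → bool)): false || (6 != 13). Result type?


Operand types: bool || bool
Rule: logical operators take bool operands and yield bool
Result type: bool


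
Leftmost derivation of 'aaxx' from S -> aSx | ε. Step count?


Derivation: S => aSx => aaSxx => aaxx
Steps: 3


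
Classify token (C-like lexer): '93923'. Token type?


Pattern: digits only
Type: INTEGER_LITERAL


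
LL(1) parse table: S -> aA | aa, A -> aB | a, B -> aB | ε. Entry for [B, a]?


For [B, a]: 'a' ∈ FIRST(aB)
Entry: B -> aB


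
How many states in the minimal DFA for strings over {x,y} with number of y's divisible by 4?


Track (count of y) mod 4: states 0..3, accept at 0
Minimal DFA: 4 states


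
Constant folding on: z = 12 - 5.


12 - 5 = 7 at compile time
Optimized: z = 7


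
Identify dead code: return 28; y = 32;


statement follows a return and is unreachable
Dead: 'y = 32'


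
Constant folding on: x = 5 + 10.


5 + 10 = 15 at compile time
Optimized: x = 15


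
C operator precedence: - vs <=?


'-' is additive (level 9); '<=' is relational (level 7)
Higher level binds tighter
'-' has higher precedence than '<='


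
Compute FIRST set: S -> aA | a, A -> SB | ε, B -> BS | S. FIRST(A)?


Per alternative of A: FIRST(SB) = {a}; FIRST(ε) = {ε}
FIRST(A) = {a, ε}


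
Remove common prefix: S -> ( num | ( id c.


Common prefix: '('
Factored: S -> ( S', S' -> num | id c


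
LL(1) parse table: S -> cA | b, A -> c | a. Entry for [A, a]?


For [A, a]: 'a' ∈ FIRST(a)
Entry: A -> a


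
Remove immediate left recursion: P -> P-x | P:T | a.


Left-recursive alternatives: P-x, P:T; non-recursive: a
Introduce P': P -> aP', P' -> -xP' | :TP' | ε


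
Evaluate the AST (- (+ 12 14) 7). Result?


Evaluate inner: (+ 12 14) = 26
Evaluate root: (- 26 7) = 19
Result: 19


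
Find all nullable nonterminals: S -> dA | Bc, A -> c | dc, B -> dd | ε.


A nonterminal is nullable iff some alternative derives ε (directly, or every symbol in it is nullable)
Nullable: {B}


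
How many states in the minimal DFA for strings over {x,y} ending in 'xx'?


Track the longest suffix of input matching a prefix of 'xx': 3 classes (prefixes of length 0..2)
Minimal DFA: 3 states


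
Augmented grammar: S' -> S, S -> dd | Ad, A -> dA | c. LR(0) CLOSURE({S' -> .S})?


Start: S' -> .S
For each item with dot before a nonterminal B, add B -> .γ for every B-production
Closure: [S' -> .S, S -> .dd, S -> .Ad, A -> .dA, A -> .c]


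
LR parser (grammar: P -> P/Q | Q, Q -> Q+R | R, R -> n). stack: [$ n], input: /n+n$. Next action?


'n' on top is the handle for R -> n
Action: reduce (R -> n)


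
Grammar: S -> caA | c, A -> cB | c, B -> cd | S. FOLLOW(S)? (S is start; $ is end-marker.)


$ ∈ FOLLOW(S). For each A -> αBβ: add FIRST(β)\{ε} to FOLLOW(B); if β nullable, add FOLLOW(A).
FOLLOW(S) = {$}


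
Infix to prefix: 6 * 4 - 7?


left-to-right (same/higher precedence on left): tree is (- (* 6 4) 7)
Prefix: - * 6 4 7


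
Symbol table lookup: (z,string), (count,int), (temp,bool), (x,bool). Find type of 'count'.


Lookup 'count' → type int


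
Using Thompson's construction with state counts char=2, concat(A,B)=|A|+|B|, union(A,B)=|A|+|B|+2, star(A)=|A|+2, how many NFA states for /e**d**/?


Syntax tree has 2 char leaf(s), 0 union(s), 4 star(s)
chars contribute 2×2 = 4; each union adds +2; each star adds +2
Total: 4 + 0 + 8 = 12 states


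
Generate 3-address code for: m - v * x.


Break into single-operator statements:
t1 = v * x
t2 = m - t1


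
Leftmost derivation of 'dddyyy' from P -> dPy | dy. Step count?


Derivation: P => dPy => ddPyy => dddyyy
Steps: 3


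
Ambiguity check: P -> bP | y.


right-linear, alternatives start with distinct terminals 'b' vs 'y': unique leftmost derivation
Unambiguous


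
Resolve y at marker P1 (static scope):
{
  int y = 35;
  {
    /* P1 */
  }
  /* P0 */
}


P1's block does not declare y; resolves to the enclosing declaration at depth 0
y = 35


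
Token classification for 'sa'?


Pattern: letter/underscore followed by alphanumerics, not a keyword
Type: IDENTIFIER


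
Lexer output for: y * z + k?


Scan left to right, longest-match per lexeme
Tokens: ID(y), OP(*), ID(z), OP(+), ID(k)


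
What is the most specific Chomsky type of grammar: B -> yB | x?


Right-linear: every RHS is a terminal or a terminal followed by one nonterminal
Classification: Type 3 (Regular)


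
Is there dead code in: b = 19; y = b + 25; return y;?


b is read by y's definition; y is returned
No dead code


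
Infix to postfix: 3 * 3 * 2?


Left to right (same or higher precedence on left)
Postfix: 3 3 * 2 *


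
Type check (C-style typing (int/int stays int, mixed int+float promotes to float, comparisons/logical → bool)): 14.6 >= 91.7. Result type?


Operand types: float >= float
Rule: comparison yields bool
Result type: bool


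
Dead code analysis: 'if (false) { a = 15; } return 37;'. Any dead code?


condition is constant false, so the whole block is unreachable
Dead: 'if (false) { a = 15; }'


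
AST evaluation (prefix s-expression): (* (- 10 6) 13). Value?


Evaluate inner: (- 10 6) = 4
Evaluate root: (* 4 13) = 52
Result: 52


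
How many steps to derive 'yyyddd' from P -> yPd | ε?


Derivation: P => yPd => yyPdd => yyyPddd => yyyddd
Steps: 4


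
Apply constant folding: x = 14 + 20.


14 + 20 = 34 at compile time
Optimized: x = 34


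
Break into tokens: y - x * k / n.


Scan left to right, longest-match per lexeme
Tokens: ID(y), OP(-), ID(x), OP(*), ID(k), OP(/), ID(n)


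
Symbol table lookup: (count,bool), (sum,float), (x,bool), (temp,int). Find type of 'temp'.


Lookup 'temp' → type int


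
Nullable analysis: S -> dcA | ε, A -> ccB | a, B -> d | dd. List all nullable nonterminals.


A nonterminal is nullable iff some alternative derives ε (directly, or every symbol in it is nullable)
Nullable: {S}


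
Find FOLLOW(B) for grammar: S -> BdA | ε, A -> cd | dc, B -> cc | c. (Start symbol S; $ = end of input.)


$ ∈ FOLLOW(S). For each A -> αBβ: add FIRST(β)\{ε} to FOLLOW(B); if β nullable, add FOLLOW(A).
FOLLOW(B) = {d}


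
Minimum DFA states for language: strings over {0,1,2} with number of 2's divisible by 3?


Track (count of 2) mod 3: states 0..2, accept at 0
Minimal DFA: 3 states


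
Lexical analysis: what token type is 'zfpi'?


Pattern: letter/underscore followed by alphanumerics, not a keyword
Type: IDENTIFIER


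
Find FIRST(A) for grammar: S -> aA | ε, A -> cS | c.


Per alternative of A: FIRST(cS) = {c}; FIRST(c) = {c}
FIRST(A) = {c}


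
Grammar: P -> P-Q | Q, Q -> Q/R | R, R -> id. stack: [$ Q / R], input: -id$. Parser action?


handle 'Q/R' on top
Action: reduce (Q -> Q/R)


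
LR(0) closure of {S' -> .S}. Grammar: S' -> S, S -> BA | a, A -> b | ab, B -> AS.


Start: S' -> .S
For each item with dot before a nonterminal B, add B -> .γ for every B-production
Closure: [S' -> .S, S -> .BA, S -> .a, B -> .AS, A -> .b, A -> .ab]


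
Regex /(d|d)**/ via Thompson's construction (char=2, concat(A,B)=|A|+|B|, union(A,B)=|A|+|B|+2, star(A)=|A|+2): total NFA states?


Syntax tree has 2 char leaf(s), 1 union(s), 2 star(s)
chars contribute 2×2 = 4; each union adds +2; each star adds +2
Total: 4 + 2 + 4 = 10 states


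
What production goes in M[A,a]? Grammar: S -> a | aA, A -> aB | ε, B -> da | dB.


For [A, a]: 'a' ∈ FIRST(aB)
Entry: A -> aB


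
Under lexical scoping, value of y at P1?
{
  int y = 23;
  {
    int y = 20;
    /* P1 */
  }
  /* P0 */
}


y declared in the same block as P1
y = 20


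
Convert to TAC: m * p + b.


Break into single-operator statements:
t1 = m * p
t2 = t1 + b


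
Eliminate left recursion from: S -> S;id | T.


Left-recursive alternatives: S;id; non-recursive: T
Introduce S': S -> TS', S' -> ;idS' | ε


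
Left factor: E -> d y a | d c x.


Common prefix: 'd'
Factored: E -> d E', E' -> y a | c x


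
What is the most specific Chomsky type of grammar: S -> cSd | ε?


Single nonterminal LHS, but c^n d^n is not regular
Classification: Type 2 (Context-Free)


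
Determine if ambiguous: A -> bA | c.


right-linear, alternatives start with distinct terminals 'b' vs 'c': unique leftmost derivation
Unambiguous


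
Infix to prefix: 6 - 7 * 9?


'*' binds tighter: tree is (- 6 (* 7 9))
Prefix: - 6 * 7 9


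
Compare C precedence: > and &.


'>' is relational (level 7); '&' is bitwise AND (level 5)
Higher level binds tighter
'>' has higher precedence than '&'


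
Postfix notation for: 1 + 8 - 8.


Left to right (same or higher precedence on left)
Postfix: 1 8 + 8 -


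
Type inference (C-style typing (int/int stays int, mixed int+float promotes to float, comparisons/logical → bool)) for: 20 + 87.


Operand types: int + int
Rule: mixed int/float promotes to float; int/int stays int
Result type: int


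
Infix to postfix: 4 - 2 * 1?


* has higher precedence, evaluate 2*1 first
Postfix: 4 2 1 * -


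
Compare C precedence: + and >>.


'+' is additive (level 9); '>>' is shift (level 8)
Higher level binds tighter
'+' has higher precedence than '>>'


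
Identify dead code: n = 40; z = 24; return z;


n is assigned but never read
Dead: 'n = 40'


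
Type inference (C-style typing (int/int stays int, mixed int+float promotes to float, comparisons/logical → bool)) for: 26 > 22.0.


Operand types: int > float
Rule: comparison yields bool
Result type: bool


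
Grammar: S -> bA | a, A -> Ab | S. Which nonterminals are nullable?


A nonterminal is nullable iff some alternative derives ε (directly, or every symbol in it is nullable)
Nullable: {}


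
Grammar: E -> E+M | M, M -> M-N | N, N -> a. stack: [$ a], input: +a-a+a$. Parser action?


'a' on top is the handle for N -> a
Action: reduce (N -> a)


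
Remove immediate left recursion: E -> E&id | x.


Left-recursive alternatives: E&id; non-recursive: x
Introduce E': E -> xE', E' -> &idE' | ε


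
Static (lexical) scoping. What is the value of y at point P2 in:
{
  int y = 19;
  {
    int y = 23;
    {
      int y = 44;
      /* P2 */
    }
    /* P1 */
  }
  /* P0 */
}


y declared in the same block as P2
y = 44


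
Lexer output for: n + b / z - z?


Scan left to right, longest-match per lexeme
Tokens: ID(n), OP(+), ID(b), OP(/), ID(z), OP(-), ID(z)


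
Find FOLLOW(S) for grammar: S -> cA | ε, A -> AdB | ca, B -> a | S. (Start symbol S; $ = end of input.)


$ ∈ FOLLOW(S). For each A -> αBβ: add FIRST(β)\{ε} to FOLLOW(B); if β nullable, add FOLLOW(A).
FOLLOW(S) = {$, d}


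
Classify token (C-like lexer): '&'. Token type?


Pattern: operator symbol
Type: OPERATOR


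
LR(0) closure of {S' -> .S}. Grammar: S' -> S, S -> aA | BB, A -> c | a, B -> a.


Start: S' -> .S
For each item with dot before a nonterminal B, add B -> .γ for every B-production
Closure: [S' -> .S, S -> .aA, S -> .BB, B -> .a]


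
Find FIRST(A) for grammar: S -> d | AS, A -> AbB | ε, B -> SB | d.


Per alternative of A: FIRST(AbB) = {b}; FIRST(ε) = {ε}
FIRST(A) = {b, ε}


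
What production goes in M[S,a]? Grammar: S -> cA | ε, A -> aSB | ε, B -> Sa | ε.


For [S, a]: ε is nullable and 'a' ∈ FOLLOW(S)
Entry: S -> ε


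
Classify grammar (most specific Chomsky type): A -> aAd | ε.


Single nonterminal LHS, but a^n d^n is not regular
Classification: Type 2 (Context-Free)


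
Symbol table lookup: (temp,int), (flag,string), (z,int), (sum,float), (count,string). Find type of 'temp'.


Lookup 'temp' → type int


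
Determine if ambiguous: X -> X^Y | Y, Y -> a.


precedence layered via separate nonterminal Y: deterministic
Unambiguous


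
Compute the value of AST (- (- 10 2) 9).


Evaluate inner: (- 10 2) = 8
Evaluate root: (- 8 9) = -1
Result: -1


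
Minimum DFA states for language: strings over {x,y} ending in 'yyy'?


Track the longest suffix of input matching a prefix of 'yyy': 4 classes (prefixes of length 0..3)
Minimal DFA: 4 states


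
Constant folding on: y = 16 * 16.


16 * 16 = 256 at compile time
Optimized: y = 256


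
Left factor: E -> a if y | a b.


Common prefix: 'a'
Factored: E -> a E', E' -> if y | b


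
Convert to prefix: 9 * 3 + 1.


left-to-right (same/higher precedence on left): tree is (+ (* 9 3) 1)
Prefix: + * 9 3 1


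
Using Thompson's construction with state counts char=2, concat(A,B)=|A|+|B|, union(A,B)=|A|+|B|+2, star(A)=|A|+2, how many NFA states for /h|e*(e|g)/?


Syntax tree has 4 char leaf(s), 2 union(s), 1 star(s)
chars contribute 4×2 = 8; each union adds +2; each star adds +2
Total: 8 + 4 + 2 = 14 states


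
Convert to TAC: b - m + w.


Break into single-operator statements:
t1 = b - m
t2 = t1 + w


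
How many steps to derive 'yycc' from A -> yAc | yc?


Derivation: A => yAc => yycc
Steps: 2


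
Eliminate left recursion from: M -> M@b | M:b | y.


Left-recursive alternatives: M@b, M:b; non-recursive: y
Introduce M': M -> yM', M' -> @bM' | :bM' | ε


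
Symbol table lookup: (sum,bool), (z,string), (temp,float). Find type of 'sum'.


Lookup 'sum' → type bool


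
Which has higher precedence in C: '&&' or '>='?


'>=' is relational (level 7); '&&' is logical AND (level 2)
Higher level binds tighter
'>=' has higher precedence than '&&'


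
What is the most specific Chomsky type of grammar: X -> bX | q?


Right-linear: every RHS is a terminal or a terminal followed by one nonterminal
Classification: Type 3 (Regular)


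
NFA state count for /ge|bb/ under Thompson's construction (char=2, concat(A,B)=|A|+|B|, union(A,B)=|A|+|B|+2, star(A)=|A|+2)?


Syntax tree has 4 char leaf(s), 1 union(s), 0 star(s)
chars contribute 4×2 = 8; each union adds +2; each star adds +2
Total: 8 + 2 + 0 = 10 states


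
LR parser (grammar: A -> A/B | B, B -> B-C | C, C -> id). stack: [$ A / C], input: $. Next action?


'C' (not preceded by B-) is the handle for B -> C
Action: reduce (B -> C)


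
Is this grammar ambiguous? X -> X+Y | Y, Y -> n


precedence layered via separate nonterminal Y: deterministic
Unambiguous


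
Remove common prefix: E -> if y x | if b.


Common prefix: 'if'
Factored: E -> if E', E' -> y x | b


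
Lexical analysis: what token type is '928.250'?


Pattern: digits with a decimal point
Type: FLOAT_LITERAL


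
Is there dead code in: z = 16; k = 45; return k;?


z is assigned but never read
Dead: 'z = 16'


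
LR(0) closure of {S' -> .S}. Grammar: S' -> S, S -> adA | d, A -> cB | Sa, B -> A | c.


Start: S' -> .S
For each item with dot before a nonterminal B, add B -> .γ for every B-production
Closure: [S' -> .S, S -> .adA, S -> .d]


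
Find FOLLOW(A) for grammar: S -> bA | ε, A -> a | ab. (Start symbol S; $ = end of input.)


$ ∈ FOLLOW(S). For each A -> αBβ: add FIRST(β)\{ε} to FOLLOW(B); if β nullable, add FOLLOW(A).
FOLLOW(A) = {$}


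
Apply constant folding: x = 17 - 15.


17 - 15 = 2 at compile time
Optimized: x = 2


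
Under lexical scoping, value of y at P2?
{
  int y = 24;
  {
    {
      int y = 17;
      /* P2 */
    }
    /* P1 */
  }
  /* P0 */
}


y declared in the same block as P2
y = 17


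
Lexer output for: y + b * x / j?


Scan left to right, longest-match per lexeme
Tokens: ID(y), OP(+), ID(b), OP(*), ID(x), OP(/), ID(j)


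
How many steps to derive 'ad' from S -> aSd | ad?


Derivation: S => ad
Steps: 1


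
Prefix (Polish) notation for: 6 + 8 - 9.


left-to-right (same/higher precedence on left): tree is (- (+ 6 8) 9)
Prefix: - + 6 8 9


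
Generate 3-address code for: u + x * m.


Break into single-operator statements:
t1 = x * m
t2 = u + t1


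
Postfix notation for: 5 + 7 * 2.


* has higher precedence, evaluate 7*2 first
Postfix: 5 7 2 * +


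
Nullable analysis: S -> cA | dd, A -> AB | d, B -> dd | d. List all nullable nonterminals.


A nonterminal is nullable iff some alternative derives ε (directly, or every symbol in it is nullable)
Nullable: {}


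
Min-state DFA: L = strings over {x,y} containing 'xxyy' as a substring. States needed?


KMP-style automaton: 4 progress states + 1 absorbing accept = 5
Minimal DFA: 5 states


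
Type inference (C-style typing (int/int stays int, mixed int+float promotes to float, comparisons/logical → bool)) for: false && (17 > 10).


Operand types: bool && bool
Rule: logical operators take bool operands and yield bool
Result type: bool


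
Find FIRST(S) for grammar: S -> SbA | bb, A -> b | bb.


Per alternative of S: FIRST(SbA) = {b}; FIRST(bb) = {b}
FIRST(S) = {b}


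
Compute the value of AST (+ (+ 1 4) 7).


Evaluate inner: (+ 1 4) = 5
Evaluate root: (+ 5 7) = 12
Result: 12


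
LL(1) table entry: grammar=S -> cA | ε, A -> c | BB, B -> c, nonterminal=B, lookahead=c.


For [B, c]: 'c' ∈ FIRST(c)
Entry: B -> c


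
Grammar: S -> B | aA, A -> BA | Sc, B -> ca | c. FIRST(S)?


Per alternative of S: FIRST(B) = {c}; FIRST(aA) = {a}
FIRST(S) = {a, c}


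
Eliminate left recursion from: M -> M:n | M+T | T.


Left-recursive alternatives: M:n, M+T; non-recursive: T
Introduce M': M -> TM', M' -> :nM' | +TM' | ε


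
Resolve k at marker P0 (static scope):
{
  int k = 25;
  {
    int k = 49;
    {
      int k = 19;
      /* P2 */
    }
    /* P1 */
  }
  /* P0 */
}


k declared in the same block as P0
k = 25


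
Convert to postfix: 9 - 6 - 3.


Left to right (same or higher precedence on left)
Postfix: 9 6 - 3 -


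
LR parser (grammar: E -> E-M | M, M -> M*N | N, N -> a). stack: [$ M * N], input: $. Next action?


handle 'M*N' on top
Action: reduce (M -> M*N)


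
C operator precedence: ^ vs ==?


'==' is equality (level 6); '^' is bitwise XOR (level 4)
Higher level binds tighter
'==' has higher precedence than '^'


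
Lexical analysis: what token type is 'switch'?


Pattern: reserved word
Type: KEYWORD


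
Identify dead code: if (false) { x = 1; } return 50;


condition is constant false, so the whole block is unreachable
Dead: 'if (false) { x = 1; }'


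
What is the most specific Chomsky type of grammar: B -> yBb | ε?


Single nonterminal LHS, but y^n b^n is not regular
Classification: Type 2 (Context-Free)


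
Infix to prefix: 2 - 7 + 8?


left-to-right (same/higher precedence on left): tree is (+ (- 2 7) 8)
Prefix: + - 2 7 8


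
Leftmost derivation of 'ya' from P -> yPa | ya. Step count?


Derivation: P => ya
Steps: 1


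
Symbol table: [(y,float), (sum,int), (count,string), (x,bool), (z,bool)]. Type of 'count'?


Lookup 'count' → type string


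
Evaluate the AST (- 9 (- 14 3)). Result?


Evaluate inner: (- 14 3) = 11
Evaluate root: (- 9 11) = -2
Result: -2


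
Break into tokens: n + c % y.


Scan left to right, longest-match per lexeme
Tokens: ID(n), OP(+), ID(c), OP(%), ID(y)


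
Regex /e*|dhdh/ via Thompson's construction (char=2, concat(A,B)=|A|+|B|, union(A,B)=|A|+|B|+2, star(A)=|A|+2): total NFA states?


Syntax tree has 5 char leaf(s), 1 union(s), 1 star(s)
chars contribute 5×2 = 10; each union adds +2; each star adds +2
Total: 10 + 2 + 2 = 14 states


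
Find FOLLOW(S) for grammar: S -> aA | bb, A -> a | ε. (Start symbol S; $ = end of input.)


$ ∈ FOLLOW(S). For each A -> αBβ: add FIRST(β)\{ε} to FOLLOW(B); if β nullable, add FOLLOW(A).
FOLLOW(S) = {$}


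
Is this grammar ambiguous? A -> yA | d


right-linear, alternatives start with distinct terminals 'y' vs 'd': unique leftmost derivation
Unambiguous


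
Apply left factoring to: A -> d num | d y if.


Common prefix: 'd'
Factored: A -> d A', A' -> num | y if


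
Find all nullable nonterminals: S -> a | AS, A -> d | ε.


A nonterminal is nullable iff some alternative derives ε (directly, or every symbol in it is nullable)
Nullable: {A}


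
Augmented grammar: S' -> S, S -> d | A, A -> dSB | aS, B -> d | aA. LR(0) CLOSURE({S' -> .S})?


Start: S' -> .S
For each item with dot before a nonterminal B, add B -> .γ for every B-production
Closure: [S' -> .S, S -> .d, S -> .A, A -> .dSB, A -> .aS]


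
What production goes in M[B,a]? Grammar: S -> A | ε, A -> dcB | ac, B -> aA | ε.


For [B, a]: 'a' ∈ FIRST(aA)
Entry: B -> aA


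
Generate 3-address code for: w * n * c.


Break into single-operator statements:
t1 = w * n
t2 = t1 * c


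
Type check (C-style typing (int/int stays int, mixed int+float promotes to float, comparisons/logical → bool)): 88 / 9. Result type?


Operand types: int / int
Rule: mixed int/float promotes to float; int/int stays int
Result type: int


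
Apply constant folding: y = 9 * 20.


9 * 20 = 180 at compile time
Optimized: y = 180


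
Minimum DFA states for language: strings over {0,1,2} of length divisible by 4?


Track length mod 4: states 0..3, accept at 0
Minimal DFA: 4 states


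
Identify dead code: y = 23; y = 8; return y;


first assignment to y is overwritten before any read
Dead: 'y = 23'


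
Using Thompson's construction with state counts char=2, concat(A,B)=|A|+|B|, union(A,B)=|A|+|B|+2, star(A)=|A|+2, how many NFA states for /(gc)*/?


Syntax tree has 2 char leaf(s), 0 union(s), 1 star(s)
chars contribute 2×2 = 4; each union adds +2; each star adds +2
Total: 4 + 0 + 2 = 6 states


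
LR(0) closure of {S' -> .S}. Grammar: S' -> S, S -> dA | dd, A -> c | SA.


Start: S' -> .S
For each item with dot before a nonterminal B, add B -> .γ for every B-production
Closure: [S' -> .S, S -> .dA, S -> .dd]


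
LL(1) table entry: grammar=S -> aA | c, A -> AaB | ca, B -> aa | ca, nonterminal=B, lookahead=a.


For [B, a]: 'a' ∈ FIRST(aa)
Entry: B -> aa


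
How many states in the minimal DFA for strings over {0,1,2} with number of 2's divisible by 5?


Track (count of 2) mod 5: states 0..4, accept at 0
Minimal DFA: 5 states


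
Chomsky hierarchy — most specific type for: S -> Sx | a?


Left-linear: every RHS is a terminal or one nonterminal followed by a terminal
Classification: Type 3 (Regular)


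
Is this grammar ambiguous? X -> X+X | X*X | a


'a+a*a' has two parse trees (no precedence encoded between + and *)
Ambiguous


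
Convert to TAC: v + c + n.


Break into single-operator statements:
t1 = v + c
t2 = t1 + n


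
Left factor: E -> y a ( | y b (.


Common prefix: 'y'
Factored: E -> y E', E' -> a ( | b (


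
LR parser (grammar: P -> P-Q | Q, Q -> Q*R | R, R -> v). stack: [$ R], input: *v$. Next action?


'R' (not preceded by Q*) is the handle for Q -> R
Action: reduce (Q -> R)


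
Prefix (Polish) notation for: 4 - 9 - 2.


left-to-right (same/higher precedence on left): tree is (- (- 4 9) 2)
Prefix: - - 4 9 2


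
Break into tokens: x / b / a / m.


Scan left to right, longest-match per lexeme
Tokens: ID(x), OP(/), ID(b), OP(/), ID(a), OP(/), ID(m)


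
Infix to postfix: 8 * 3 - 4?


Left to right (same or higher precedence on left)
Postfix: 8 3 * 4 -


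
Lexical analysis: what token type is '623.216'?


Pattern: digits with a decimal point
Type: FLOAT_LITERAL


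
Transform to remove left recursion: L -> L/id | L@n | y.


Left-recursive alternatives: L/id, L@n; non-recursive: y
Introduce L': L -> yL', L' -> /idL' | @nL' | ε


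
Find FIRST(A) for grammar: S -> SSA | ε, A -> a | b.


Per alternative of A: FIRST(a) = {a}; FIRST(b) = {b}
FIRST(A) = {a, b}


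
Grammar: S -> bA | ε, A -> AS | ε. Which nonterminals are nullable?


A nonterminal is nullable iff some alternative derives ε (directly, or every symbol in it is nullable)
Nullable: {A, S}


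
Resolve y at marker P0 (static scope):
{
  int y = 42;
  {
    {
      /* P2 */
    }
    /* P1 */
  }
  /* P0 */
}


y declared in the same block as P0
y = 42


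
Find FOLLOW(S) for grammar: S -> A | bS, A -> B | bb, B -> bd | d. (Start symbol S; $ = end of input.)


$ ∈ FOLLOW(S). For each A -> αBβ: add FIRST(β)\{ε} to FOLLOW(B); if β nullable, add FOLLOW(A).
FOLLOW(S) = {$}


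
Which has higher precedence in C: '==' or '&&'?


'==' is equality (level 6); '&&' is logical AND (level 2)
Higher level binds tighter
'==' has higher precedence than '&&'


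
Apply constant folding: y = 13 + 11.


13 + 11 = 24 at compile time
Optimized: y = 24


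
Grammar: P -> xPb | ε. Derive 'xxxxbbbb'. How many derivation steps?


Derivation: P => xPb => xxPbb => xxxPbbb => xxxxPbbbb => xxxxbbbb
Steps: 5


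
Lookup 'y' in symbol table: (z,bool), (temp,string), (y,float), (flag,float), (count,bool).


Lookup 'y' → type float


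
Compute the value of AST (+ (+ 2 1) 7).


Evaluate inner: (+ 2 1) = 3
Evaluate root: (+ 3 7) = 10
Result: 10


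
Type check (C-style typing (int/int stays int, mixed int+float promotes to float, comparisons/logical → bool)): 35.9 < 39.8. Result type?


Operand types: float < float
Rule: comparison yields bool
Result type: bool


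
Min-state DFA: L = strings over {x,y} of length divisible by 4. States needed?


Track length mod 4: states 0..3, accept at 0
Minimal DFA: 4 states


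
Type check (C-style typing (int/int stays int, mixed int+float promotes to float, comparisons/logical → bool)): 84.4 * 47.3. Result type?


Operand types: float * float
Rule: mixed int/float promotes to float; int/int stays int
Result type: float


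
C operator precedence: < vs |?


'<' is relational (level 7); '|' is bitwise OR (level 3)
Higher level binds tighter
'<' has higher precedence than '|'


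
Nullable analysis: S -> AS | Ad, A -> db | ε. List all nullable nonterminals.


A nonterminal is nullable iff some alternative derives ε (directly, or every symbol in it is nullable)
Nullable: {A}


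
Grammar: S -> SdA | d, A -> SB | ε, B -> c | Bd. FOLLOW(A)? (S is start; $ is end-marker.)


$ ∈ FOLLOW(S). For each A -> αBβ: add FIRST(β)\{ε} to FOLLOW(B); if β nullable, add FOLLOW(A).
FOLLOW(A) = {$, c, d}


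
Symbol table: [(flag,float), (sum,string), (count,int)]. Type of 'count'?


Lookup 'count' → type int


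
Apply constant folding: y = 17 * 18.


17 * 18 = 306 at compile time
Optimized: y = 306


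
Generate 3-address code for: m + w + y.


Break into single-operator statements:
t1 = m + w
t2 = t1 + y


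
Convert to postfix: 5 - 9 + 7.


Left to right (same or higher precedence on left)
Postfix: 5 9 - 7 +


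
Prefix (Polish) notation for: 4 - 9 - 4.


left-to-right (same/higher precedence on left): tree is (- (- 4 9) 4)
Prefix: - - 4 9 4


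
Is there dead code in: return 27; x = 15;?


statement follows a return and is unreachable
Dead: 'x = 15'


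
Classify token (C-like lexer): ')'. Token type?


Pattern: delimiter/punctuation
Type: PUNCTUATION


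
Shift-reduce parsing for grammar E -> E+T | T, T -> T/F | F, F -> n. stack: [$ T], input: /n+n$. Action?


shift '/' to continue T -> T/F
Action: shift


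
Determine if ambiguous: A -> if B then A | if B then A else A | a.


dangling else: 'if B then if B then a else a' parses two ways
Ambiguous


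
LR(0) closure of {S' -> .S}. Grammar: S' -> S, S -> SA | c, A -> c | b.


Start: S' -> .S
For each item with dot before a nonterminal B, add B -> .γ for every B-production
Closure: [S' -> .S, S -> .SA, S -> .c]


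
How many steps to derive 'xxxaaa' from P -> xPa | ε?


Derivation: P => xPa => xxPaa => xxxPaaa => xxxaaa
Steps: 4


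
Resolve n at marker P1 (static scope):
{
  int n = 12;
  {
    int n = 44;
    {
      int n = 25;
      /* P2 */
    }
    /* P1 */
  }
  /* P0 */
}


n declared in the same block as P1
n = 44


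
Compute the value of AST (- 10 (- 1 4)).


Evaluate inner: (- 1 4) = -3
Evaluate root: (- 10 -3) = 13
Result: 13


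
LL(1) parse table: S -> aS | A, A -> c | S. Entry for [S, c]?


For [S, c]: 'c' ∈ FIRST(A)
Entry: S -> A


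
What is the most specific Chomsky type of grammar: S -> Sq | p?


Left-linear: every RHS is a terminal or one nonterminal followed by a terminal
Classification: Type 3 (Regular)


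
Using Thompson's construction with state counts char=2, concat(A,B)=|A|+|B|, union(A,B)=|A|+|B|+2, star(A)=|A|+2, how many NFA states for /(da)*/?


Syntax tree has 2 char leaf(s), 0 union(s), 1 star(s)
chars contribute 2×2 = 4; each union adds +2; each star adds +2
Total: 4 + 0 + 2 = 6 states


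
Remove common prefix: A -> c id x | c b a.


Common prefix: 'c'
Factored: A -> c A', A' -> id x | b a


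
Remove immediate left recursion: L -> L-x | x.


Left-recursive alternatives: L-x; non-recursive: x
Introduce L': L -> xL', L' -> -xL' | ε


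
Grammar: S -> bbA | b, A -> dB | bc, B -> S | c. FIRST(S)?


Per alternative of S: FIRST(bbA) = {b}; FIRST(b) = {b}
FIRST(S) = {b}


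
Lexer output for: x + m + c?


Scan left to right, longest-match per lexeme
Tokens: ID(x), OP(+), ID(m), OP(+), ID(c)


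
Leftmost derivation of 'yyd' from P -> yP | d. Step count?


Derivation: P => yP => yyP => yyd
Steps: 3


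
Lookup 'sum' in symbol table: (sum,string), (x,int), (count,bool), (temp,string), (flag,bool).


Lookup 'sum' → type string


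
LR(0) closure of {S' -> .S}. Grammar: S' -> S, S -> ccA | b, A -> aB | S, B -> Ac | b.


Start: S' -> .S
For each item with dot before a nonterminal B, add B -> .γ for every B-production
Closure: [S' -> .S, S -> .ccA, S -> .b]


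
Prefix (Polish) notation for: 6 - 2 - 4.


left-to-right (same/higher precedence on left): tree is (- (- 6 2) 4)
Prefix: - - 6 2 4


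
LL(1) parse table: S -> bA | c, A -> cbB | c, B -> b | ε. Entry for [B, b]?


For [B, b]: 'b' ∈ FIRST(b)
Entry: B -> b


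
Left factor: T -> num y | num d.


Common prefix: 'num'
Factored: T -> num T', T' -> y | d


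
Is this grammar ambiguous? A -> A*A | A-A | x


'x*x-x' has two parse trees (no precedence encoded between * and -)
Ambiguous


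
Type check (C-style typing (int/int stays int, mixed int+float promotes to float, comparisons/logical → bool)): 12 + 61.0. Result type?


Operand types: int + float
Rule: mixed int/float promotes to float; int/int stays int
Result type: float


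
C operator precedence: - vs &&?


'-' is additive (level 9); '&&' is logical AND (level 2)
Higher level binds tighter
'-' has higher precedence than '&&'


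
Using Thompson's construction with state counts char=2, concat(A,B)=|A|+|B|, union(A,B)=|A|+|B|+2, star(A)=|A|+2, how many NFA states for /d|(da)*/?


Syntax tree has 3 char leaf(s), 1 union(s), 1 star(s)
chars contribute 3×2 = 6; each union adds +2; each star adds +2
Total: 6 + 2 + 2 = 10 states


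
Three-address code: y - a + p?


Break into single-operator statements:
t1 = y - a
t2 = t1 + p


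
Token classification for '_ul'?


Pattern: letter/underscore followed by alphanumerics, not a keyword
Type: IDENTIFIER


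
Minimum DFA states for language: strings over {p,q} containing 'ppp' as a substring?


KMP-style automaton: 3 progress states + 1 absorbing accept = 4
Minimal DFA: 4 states


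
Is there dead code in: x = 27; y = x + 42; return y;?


x is read by y's definition; y is returned
No dead code


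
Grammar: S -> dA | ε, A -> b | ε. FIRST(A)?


Per alternative of A: FIRST(b) = {b}; FIRST(ε) = {ε}
FIRST(A) = {b, ε}


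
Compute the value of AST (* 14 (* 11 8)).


Evaluate inner: (* 11 8) = 88
Evaluate root: (* 14 88) = 1232
Result: 1232


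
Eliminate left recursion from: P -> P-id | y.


Left-recursive alternatives: P-id; non-recursive: y
Introduce P': P -> yP', P' -> -idP' | ε


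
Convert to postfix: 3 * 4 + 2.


Left to right (same or higher precedence on left)
Postfix: 3 4 * 2 +


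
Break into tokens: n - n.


Scan left to right, longest-match per lexeme
Tokens: ID(n), OP(-), ID(n)
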